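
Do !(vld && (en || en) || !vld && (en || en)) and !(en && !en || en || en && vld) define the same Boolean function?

Yes

E1: !(vld && (en || en) || !vld && (en || en))
    = !(en || en)   (distribution)
    = !en   (idempotence)
E2: !(en && !en || en || en && vld)
    = !(en || en && vld)   (complement / identity)
    = !en   (absorption)
Both reduce to !en, so they are equivalent.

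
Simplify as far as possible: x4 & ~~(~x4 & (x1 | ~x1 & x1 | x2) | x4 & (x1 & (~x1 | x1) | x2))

x4 & (x1 | x2)

x4 & ~~(~x4 & (x1 | ~x1 & x1 | x2) | x4 & (x1 & (~x1 | x1) | x2))
= x4 & ~~(~x4 & (x1 | x2) | x4 & (x1 & (~x1 | x1) | x2))   [complement / identity]
= x4 & ~~(~x4 & (x1 | x2) | x4 & (x1 | x2))   [complement / identity]
= x4 & ~~(x1 | x2)   [distribution]
= x4 & (x1 | x2)   [double negation]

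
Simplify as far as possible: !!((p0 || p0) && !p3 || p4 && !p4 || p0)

!!((p0 || p0) && !p3 || p4 && !p4 || p0)
= !!((p0 || p0) && !p3 || p0)   [complement / identity]
= !!(p0 && !p3 || p0)   [idempotence]
= !!p0   [absorption]
= p0   [double negation]

p0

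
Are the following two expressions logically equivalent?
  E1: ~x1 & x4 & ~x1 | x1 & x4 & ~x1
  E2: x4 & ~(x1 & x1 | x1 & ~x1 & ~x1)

Yes

E1: ~x1 & x4 & ~x1 | x1 & x4 & ~x1
    = x4 & ~x1   (distribution)
E2: x4 & ~(x1 & x1 | x1 & ~x1 & ~x1)
    = x4 & ~(x1 & x1 | x1 & ~x1)   (idempotence)
    = x4 & ~x1   (distribution)
Both reduce to x4 & ~x1, so they are equivalent.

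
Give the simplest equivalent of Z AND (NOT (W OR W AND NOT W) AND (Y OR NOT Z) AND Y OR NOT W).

Z AND NOT W

Z AND (NOT (W OR W AND NOT W) AND (Y OR NOT Z) AND Y OR NOT W)
= Z AND (NOT W AND (Y OR NOT Z) AND Y OR NOT W)   (complement / identity)
= Z AND (NOT W AND Y OR NOT W)   (absorption)
= Z AND NOT W   (absorption)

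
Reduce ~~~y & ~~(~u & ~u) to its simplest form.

~y & ~u

~~~y & ~~(~u & ~u)
= ~y & ~~(~u & ~u)
= ~y & ~~~u
= ~y & ~u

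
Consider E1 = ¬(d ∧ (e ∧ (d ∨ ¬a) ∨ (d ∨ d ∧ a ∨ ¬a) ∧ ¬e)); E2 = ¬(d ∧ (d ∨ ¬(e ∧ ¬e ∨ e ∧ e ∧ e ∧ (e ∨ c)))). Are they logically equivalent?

E1: ¬(d ∧ (e ∧ (d ∨ ¬a) ∨ (d ∨ d ∧ a ∨ ¬a) ∧ ¬e))
    = ¬(d ∧ (e ∧ (d ∨ ¬a) ∨ (d ∨ ¬a) ∧ ¬e))   (absorption)
    = ¬(d ∧ (d ∨ ¬a))   (distribution)
    = ¬d   (absorption)
E2: ¬(d ∧ (d ∨ ¬(e ∧ ¬e ∨ e ∧ e ∧ e ∧ (e ∨ c))))
    = ¬(d ∧ (d ∨ ¬(e ∧ ¬e ∨ e ∧ e ∧ (e ∨ c))))   (idempotence)
    = ¬(d ∧ (d ∨ ¬(e ∧ ¬e ∨ e ∧ e)))   (absorption)
    = ¬(d ∧ (d ∨ ¬e))   (distribution)
    = ¬d   (absorption)
Both reduce to ¬d, so they are equivalent.

Yes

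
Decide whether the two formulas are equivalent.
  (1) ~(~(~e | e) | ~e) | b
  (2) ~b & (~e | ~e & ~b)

No

E1: ~(~(~e | e) | ~e) | b
    = (~e | e) & e | b   (De Morgan)
    = e | b   (complement / identity)
E2: ~b & (~e | ~e & ~b)
    = ~b & ~e   (absorption)
These differ: at b=1, e=1, E1 = 1 but E2 = 0.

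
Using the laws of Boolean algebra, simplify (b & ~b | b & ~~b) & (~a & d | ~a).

(b & ~b | b & ~~b) & (~a & d | ~a)
= (b & ~b | b & ~~b) & ~a   (absorption)
= (b & ~b | b & b) & ~a   (double negation)
= b & ~a   (distribution)

b & ~a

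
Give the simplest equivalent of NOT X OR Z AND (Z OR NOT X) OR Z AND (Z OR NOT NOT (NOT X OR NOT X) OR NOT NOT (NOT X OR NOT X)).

NOT X OR Z

NOT X OR Z AND (Z OR NOT X) OR Z AND (Z OR NOT NOT (NOT X OR NOT X) OR NOT NOT (NOT X OR NOT X))
= NOT X OR Z AND (Z OR NOT X) OR Z AND (Z OR NOT NOT (NOT X OR NOT X))   (idempotence)
= NOT X OR Z AND (Z OR NOT X) OR Z AND (Z OR NOT X OR NOT X)   (double negation)
= NOT X OR Z AND (Z OR NOT X) OR Z AND (Z OR NOT X)   (idempotence)
= NOT X OR Z AND (Z OR NOT X)   (idempotence)
= NOT X OR Z   (absorption)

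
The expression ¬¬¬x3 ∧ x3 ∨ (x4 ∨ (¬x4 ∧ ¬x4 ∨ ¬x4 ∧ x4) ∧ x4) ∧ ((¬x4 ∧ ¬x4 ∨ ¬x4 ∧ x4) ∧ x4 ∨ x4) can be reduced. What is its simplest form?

¬¬¬x3 ∧ x3 ∨ (x4 ∨ (¬x4 ∧ ¬x4 ∨ ¬x4 ∧ x4) ∧ x4) ∧ ((¬x4 ∧ ¬x4 ∨ ¬x4 ∧ x4) ∧ x4 ∨ x4)
= ¬¬¬x3 ∧ x3 ∨ (¬x4 ∧ ¬x4 ∨ ¬x4 ∧ x4) ∧ x4 ∨ x4 ∧ x4   (distribution)
= ¬¬¬x3 ∧ x3 ∨ ¬x4 ∧ x4 ∨ x4 ∧ x4   (distribution)
= ¬x3 ∧ x3 ∨ ¬x4 ∧ x4 ∨ x4 ∧ x4   (double negation)
= ¬x4 ∧ x4 ∨ x4 ∧ x4   (complement / identity)
= x4   (distribution)

x4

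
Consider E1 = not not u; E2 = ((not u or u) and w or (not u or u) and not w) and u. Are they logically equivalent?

Yes

E1: not not u
    = u
E2: ((not u or u) and w or (not u or u) and not w) and u
    = (not u or u) and u
    = u
Both reduce to u, so they are equivalent.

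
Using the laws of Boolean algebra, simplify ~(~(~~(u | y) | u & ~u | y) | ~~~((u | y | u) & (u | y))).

~(~(~~(u | y) | u & ~u | y) | ~~~((u | y | u) & (u | y)))
= ~(~(~~(u | y) | u & ~u | y) | ~~~(u | y))   — absorption
= (~~(u | y) | u & ~u | y) & ~~(u | y)   — De Morgan
= (~~(u | y) | y) & ~~(u | y)   — complement / identity
= ~~(u | y)   — absorption
= u | y   — double negation

u | y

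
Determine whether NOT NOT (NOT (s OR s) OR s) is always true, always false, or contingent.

always true

NOT NOT (NOT (s OR s) OR s)
= NOT NOT (NOT s OR s)
= NOT s OR s
= TRUE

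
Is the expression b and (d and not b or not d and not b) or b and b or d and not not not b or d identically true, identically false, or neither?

b and (d and not b or not d and not b) or b and b or d and not not not b or d
= b and (d and not b or not d and not b) or b and b or d and not b or d   [double negation]
= b and (d and not b or not d and not b) or b and b or d   [absorption]
= b and not b or b and b or d   [distribution]
= b or d   [distribution]
This depends on b, d, so it is not a constant.

neither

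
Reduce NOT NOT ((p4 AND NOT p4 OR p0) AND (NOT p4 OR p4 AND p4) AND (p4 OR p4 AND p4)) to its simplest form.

p0 AND p4

NOT NOT ((p4 AND NOT p4 OR p0) AND (NOT p4 OR p4 AND p4) AND (p4 OR p4 AND p4))
= NOT NOT (p0 AND (NOT p4 OR p4 AND p4) AND (p4 OR p4 AND p4))   — complement / identity
= NOT NOT (p0 AND (p4 AND p4 OR NOT p4 AND p4))   — distribution
= NOT NOT (p0 AND p4)   — distribution
= p0 AND p4   — double negation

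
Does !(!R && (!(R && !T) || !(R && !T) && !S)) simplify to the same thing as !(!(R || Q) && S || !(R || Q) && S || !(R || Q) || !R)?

E1: !(!R && (!(R && !T) || !(R && !T) && !S))
    = !(!R && !(R && !T))
    = R || R && !T
    = R
E2: !(!(R || Q) && S || !(R || Q) && S || !(R || Q) || !R)
    = !(!(R || Q) && S || !(R || Q) || !R)
    = !(!(R || Q) || !R)
    = (R || Q) && R
    = R
Both reduce to R, so they are equivalent.

Yes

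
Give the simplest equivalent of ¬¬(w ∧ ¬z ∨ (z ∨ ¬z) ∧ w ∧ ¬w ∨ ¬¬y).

¬¬(w ∧ ¬z ∨ (z ∨ ¬z) ∧ w ∧ ¬w ∨ ¬¬y)
= ¬¬(w ∧ ¬z ∨ w ∧ ¬w ∨ ¬¬y)   [complement / identity]
= ¬¬(w ∧ ¬z ∨ w ∧ ¬w ∨ y)   [double negation]
= ¬¬(w ∧ ¬z ∨ y)   [complement / identity]
= w ∧ ¬z ∨ y   [double negation]

w ∧ ¬z ∨ y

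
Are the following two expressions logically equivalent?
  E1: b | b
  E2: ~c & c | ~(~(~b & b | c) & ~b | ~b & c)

E1: b | b
    = b
E2: ~c & c | ~(~(~b & b | c) & ~b | ~b & c)
    = ~c & c | ~(~c & ~b | ~b & c)
    = ~c & c | ~~b
    = ~~b
    = b
Both reduce to b, so they are equivalent.

Yes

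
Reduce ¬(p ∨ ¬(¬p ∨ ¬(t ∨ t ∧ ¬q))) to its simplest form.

¬(p ∨ ¬(¬p ∨ ¬(t ∨ t ∧ ¬q)))
= ¬(p ∨ p ∧ (t ∨ t ∧ ¬q))   — De Morgan
= ¬(p ∨ p ∧ t)   — absorption
= ¬p   — absorption

¬p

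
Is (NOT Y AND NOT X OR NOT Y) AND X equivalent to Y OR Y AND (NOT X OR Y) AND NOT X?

E1: (NOT Y AND NOT X OR NOT Y) AND X
    = NOT Y AND X
E2: Y OR Y AND (NOT X OR Y) AND NOT X
    = Y OR Y AND NOT X
    = Y
These differ: at X=0, Y=1, E1 = 0 but E2 = 1.

No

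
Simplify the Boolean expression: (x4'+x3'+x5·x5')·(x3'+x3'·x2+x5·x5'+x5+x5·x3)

x4'·x5+x3'

(x4'+x3'+x5·x5')·(x3'+x3'·x2+x5·x5'+x5+x5·x3)
= (x4'+x3'+x5·x5')·(x3'+x5·x5'+x5+x5·x3)
= x4'·(x5+x5·x3)+x3'+x5·x5'
= x4'·(x5+x5·x3)+x3'
= x4'·x5+x3'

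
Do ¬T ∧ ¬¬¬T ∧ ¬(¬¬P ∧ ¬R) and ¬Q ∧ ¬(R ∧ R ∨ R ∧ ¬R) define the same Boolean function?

E1: ¬T ∧ ¬¬¬T ∧ ¬(¬¬P ∧ ¬R)
    = ¬T ∧ ¬T ∧ ¬(¬¬P ∧ ¬R)
    = ¬T ∧ ¬T ∧ (¬P ∨ R)
    = ¬T ∧ (¬P ∨ R)
E2: ¬Q ∧ ¬(R ∧ R ∨ R ∧ ¬R)
    = ¬Q ∧ ¬R
These differ: at P=0, Q=1, R=1, T=0, E1 = 1 but E2 = 0.

No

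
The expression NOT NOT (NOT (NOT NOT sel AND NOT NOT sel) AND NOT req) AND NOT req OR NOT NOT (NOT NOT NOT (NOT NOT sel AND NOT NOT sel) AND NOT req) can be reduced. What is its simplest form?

NOT NOT (NOT (NOT NOT sel AND NOT NOT sel) AND NOT req) AND NOT req OR NOT NOT (NOT NOT NOT (NOT NOT sel AND NOT NOT sel) AND NOT req)
= NOT NOT (NOT (NOT NOT sel AND NOT NOT sel) AND NOT req) AND NOT req OR NOT NOT (NOT (NOT NOT sel AND NOT NOT sel) AND NOT req)
= NOT NOT (NOT (NOT NOT sel AND NOT NOT sel) AND NOT req)
= NOT NOT ((NOT sel OR NOT sel) AND NOT req)
= (NOT sel OR NOT sel) AND NOT req
= NOT sel AND NOT req

NOT sel AND NOT req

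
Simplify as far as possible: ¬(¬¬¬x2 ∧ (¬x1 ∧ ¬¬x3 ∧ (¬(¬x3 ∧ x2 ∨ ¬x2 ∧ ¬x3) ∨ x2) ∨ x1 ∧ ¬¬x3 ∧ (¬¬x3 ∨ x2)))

x2 ∨ ¬x3

¬(¬¬¬x2 ∧ (¬x1 ∧ ¬¬x3 ∧ (¬(¬x3 ∧ x2 ∨ ¬x2 ∧ ¬x3) ∨ x2) ∨ x1 ∧ ¬¬x3 ∧ (¬¬x3 ∨ x2)))
= ¬(¬¬¬x2 ∧ (¬x1 ∧ ¬¬x3 ∧ (¬¬x3 ∨ x2) ∨ x1 ∧ ¬¬x3 ∧ (¬¬x3 ∨ x2)))   — distribution
= ¬(¬¬¬x2 ∧ ¬¬x3 ∧ (¬¬x3 ∨ x2))   — distribution
= ¬(¬¬¬x2 ∧ ¬¬x3)   — absorption
= ¬(¬x2 ∧ ¬¬x3)   — double negation
= x2 ∨ ¬x3   — De Morgan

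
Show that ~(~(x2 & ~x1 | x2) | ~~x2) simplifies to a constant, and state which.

0

~(~(x2 & ~x1 | x2) | ~~x2)
= ~(~x2 | ~~x2)
= x2 & ~x2
= 0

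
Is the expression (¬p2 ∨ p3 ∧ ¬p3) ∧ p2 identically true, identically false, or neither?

(¬p2 ∨ p3 ∧ ¬p3) ∧ p2
= ¬p2 ∧ p2   [complement / identity]
= False   [complement]

identically false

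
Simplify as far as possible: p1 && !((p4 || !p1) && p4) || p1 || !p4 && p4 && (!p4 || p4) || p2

p1 || p2

p1 && !((p4 || !p1) && p4) || p1 || !p4 && p4 && (!p4 || p4) || p2
= p1 && !((p4 || !p1) && p4) || p1 || !p4 && p4 || p2   (complement / identity)
= p1 && !p4 || p1 || !p4 && p4 || p2   (absorption)
= p1 || !p4 && p4 || p2   (absorption)
= p1 || p2   (complement / identity)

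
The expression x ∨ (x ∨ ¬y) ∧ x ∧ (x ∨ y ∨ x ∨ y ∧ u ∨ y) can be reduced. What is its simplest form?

x ∨ (x ∨ ¬y) ∧ x ∧ (x ∨ y ∨ x ∨ y ∧ u ∨ y)
= x ∨ x ∧ (x ∨ y ∨ x ∨ y ∧ u ∨ y)
= x ∨ x ∧ (x ∨ y ∨ x ∨ y)
= x ∨ x ∧ (x ∨ y)
= x ∨ x
= x

x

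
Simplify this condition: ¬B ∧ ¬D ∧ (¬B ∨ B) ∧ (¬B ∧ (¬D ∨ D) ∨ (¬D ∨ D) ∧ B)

¬B ∧ ¬D ∧ (¬B ∨ B) ∧ (¬B ∧ (¬D ∨ D) ∨ (¬D ∨ D) ∧ B)
= ¬B ∧ ¬D ∧ (¬B ∨ B) ∧ (¬D ∨ D)   [distribution]
= ¬B ∧ ¬D ∧ (¬D ∨ D)   [complement / identity]
= ¬B ∧ ¬D   [complement / identity]

¬B ∧ ¬D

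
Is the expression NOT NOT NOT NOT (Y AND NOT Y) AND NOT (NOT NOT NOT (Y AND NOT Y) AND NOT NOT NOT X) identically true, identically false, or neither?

identically false

NOT NOT NOT NOT (Y AND NOT Y) AND NOT (NOT NOT NOT (Y AND NOT Y) AND NOT NOT NOT X)
= NOT NOT NOT NOT (Y AND NOT Y) AND NOT (NOT NOT NOT (Y AND NOT Y) AND NOT X)
= NOT NOT (Y AND NOT Y) AND NOT (NOT NOT NOT (Y AND NOT Y) AND NOT X)
= NOT NOT (Y AND NOT Y) AND (NOT NOT (Y AND NOT Y) OR X)
= NOT NOT (Y AND NOT Y)
= Y AND NOT Y
= FALSE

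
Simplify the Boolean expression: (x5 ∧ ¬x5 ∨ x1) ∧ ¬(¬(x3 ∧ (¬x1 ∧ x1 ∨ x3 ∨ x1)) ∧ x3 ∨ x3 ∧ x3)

(x5 ∧ ¬x5 ∨ x1) ∧ ¬(¬(x3 ∧ (¬x1 ∧ x1 ∨ x3 ∨ x1)) ∧ x3 ∨ x3 ∧ x3)
= (x5 ∧ ¬x5 ∨ x1) ∧ ¬(¬(x3 ∧ (x3 ∨ x1)) ∧ x3 ∨ x3 ∧ x3)   [complement / identity]
= x1 ∧ ¬(¬(x3 ∧ (x3 ∨ x1)) ∧ x3 ∨ x3 ∧ x3)   [complement / identity]
= x1 ∧ ¬(¬x3 ∧ x3 ∨ x3 ∧ x3)   [absorption]
= x1 ∧ ¬x3   [distribution]

x1 ∧ ¬x3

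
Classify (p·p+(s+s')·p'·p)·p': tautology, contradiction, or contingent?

contradiction

(p·p+(s+s')·p'·p)·p'
= (p·p+p'·p)·p'
= p·p'
= 0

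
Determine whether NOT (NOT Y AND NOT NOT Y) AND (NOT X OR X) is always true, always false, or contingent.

always true

NOT (NOT Y AND NOT NOT Y) AND (NOT X OR X)
= (Y OR NOT Y) AND (NOT X OR X)   (De Morgan)
= Y OR NOT Y   (complement / identity)
= TRUE   (complement)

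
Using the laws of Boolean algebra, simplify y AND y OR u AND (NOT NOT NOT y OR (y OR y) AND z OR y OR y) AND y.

y AND y OR u AND (NOT NOT NOT y OR (y OR y) AND z OR y OR y) AND y
= y AND y OR u AND (NOT NOT NOT y OR y OR y) AND y   [absorption]
= y AND y OR u AND (NOT y OR y OR y) AND y   [double negation]
= y AND y OR u AND (NOT y OR y) AND y   [idempotence]
= y AND (y OR u AND (NOT y OR y))   [distribution]
= y AND (y OR u)   [complement / identity]
= y   [absorption]

y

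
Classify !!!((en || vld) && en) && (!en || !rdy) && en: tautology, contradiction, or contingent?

!!!((en || vld) && en) && (!en || !rdy) && en
= !((en || vld) && en) && (!en || !rdy) && en   — double negation
= !en && (!en || !rdy) && en   — absorption
= !en && en   — absorption
= false   — complement

contradiction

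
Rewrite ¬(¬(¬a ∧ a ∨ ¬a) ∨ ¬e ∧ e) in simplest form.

¬(¬(¬a ∧ a ∨ ¬a) ∨ ¬e ∧ e)
= ¬(¬¬a ∨ ¬e ∧ e)   (complement / identity)
= ¬¬¬a   (complement / identity)
= ¬a   (double negation)

¬a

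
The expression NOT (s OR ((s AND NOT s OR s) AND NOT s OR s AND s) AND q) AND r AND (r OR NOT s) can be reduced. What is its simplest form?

NOT s AND r

NOT (s OR ((s AND NOT s OR s) AND NOT s OR s AND s) AND q) AND r AND (r OR NOT s)
= NOT (s OR (s AND NOT s OR s AND s) AND q) AND r AND (r OR NOT s)   — complement / identity
= NOT (s OR (s AND NOT s OR s AND s) AND q) AND r   — absorption
= NOT (s OR s AND q) AND r   — distribution
= NOT s AND r   — absorption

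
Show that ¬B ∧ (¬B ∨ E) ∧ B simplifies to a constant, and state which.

False

¬B ∧ (¬B ∨ E) ∧ B
= ¬B ∧ B   — absorption
= False   — complement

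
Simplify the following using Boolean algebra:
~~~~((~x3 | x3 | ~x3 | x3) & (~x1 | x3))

~~~~((~x3 | x3 | ~x3 | x3) & (~x1 | x3))
= ~~((~x3 | x3 | ~x3 | x3) & (~x1 | x3))
= ~~((~x3 | x3) & (~x1 | x3))
= (~x3 | x3) & (~x1 | x3)
= ~x1 | x3

~x1 | x3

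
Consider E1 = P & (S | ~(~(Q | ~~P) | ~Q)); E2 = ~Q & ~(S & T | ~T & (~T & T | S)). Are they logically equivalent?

E1: P & (S | ~(~(Q | ~~P) | ~Q))
    = P & (S | ~(~(Q | P) | ~Q))   [double negation]
    = P & (S | (Q | P) & Q)   [De Morgan]
    = P & (S | Q)   [absorption]
E2: ~Q & ~(S & T | ~T & (~T & T | S))
    = ~Q & ~(S & T | ~T & S)   [complement / identity]
    = ~Q & ~S   [distribution]
These differ: at P=1, Q=1, S=1, T=0, E1 = 1 but E2 = 0.

No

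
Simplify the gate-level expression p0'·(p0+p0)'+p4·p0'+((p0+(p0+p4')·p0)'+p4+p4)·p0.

p0'·(p0+p0)'+p4·p0'+((p0+(p0+p4')·p0)'+p4+p4)·p0
= p0'·(p0+p0)'+p4·p0'+((p0+p0)'+p4+p4)·p0   — absorption
= p0'·((p0+p0)'+p4)+((p0+p0)'+p4+p4)·p0   — distribution
= p0'·((p0+p0)'+p4)+((p0+p0)'+p4)·p0   — idempotence
= (p0+p0)'+p4   — distribution
= p0'+p4   — idempotence

p0'+p4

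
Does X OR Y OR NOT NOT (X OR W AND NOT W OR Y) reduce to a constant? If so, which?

X OR Y OR NOT NOT (X OR W AND NOT W OR Y)
= X OR Y OR X OR W AND NOT W OR Y
= X OR Y OR X OR Y
= X OR Y
This depends on X, Y, so it is not a constant.

no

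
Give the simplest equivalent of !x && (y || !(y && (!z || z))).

!x

!x && (y || !(y && (!z || z)))
= !x && (y || !y)   — complement / identity
= !x   — complement / identity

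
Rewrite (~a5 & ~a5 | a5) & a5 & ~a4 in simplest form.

a5 & ~a4

(~a5 & ~a5 | a5) & a5 & ~a4
= (~a5 | a5) & a5 & ~a4   [idempotence]
= a5 & ~a4   [complement / identity]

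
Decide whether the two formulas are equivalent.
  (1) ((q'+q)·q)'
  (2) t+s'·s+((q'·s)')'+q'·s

E1: ((q'+q)·q)'
    = q'   (complement / identity)
E2: t+s'·s+((q'·s)')'+q'·s
    = t+s'·s+q'·s+q'·s   (double negation)
    = t+q'·s+q'·s   (complement / identity)
    = t+q'·s   (idempotence)
These differ: at q=0, s=0, t=0, E1 = 1 but E2 = 0.

No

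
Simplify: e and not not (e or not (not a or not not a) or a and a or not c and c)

e

e and not not (e or not (not a or not not a) or a and a or not c and c)
= e and not not (e or a and not a or a and a or not c and c)
= e and not not (e or a and not a or a and a)
= e and not not (e or a)
= e and (e or a)
= e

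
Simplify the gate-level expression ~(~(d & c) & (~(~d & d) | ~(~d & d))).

d & c

~(~(d & c) & (~(~d & d) | ~(~d & d)))
= ~(~(d & c) & ~(~d & d))   [idempotence]
= d & c | ~d & d   [De Morgan]
= d & c   [complement / identity]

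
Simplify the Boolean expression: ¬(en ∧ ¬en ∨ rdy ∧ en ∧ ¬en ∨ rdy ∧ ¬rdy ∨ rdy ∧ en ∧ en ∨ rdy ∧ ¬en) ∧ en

¬(en ∧ ¬en ∨ rdy ∧ en ∧ ¬en ∨ rdy ∧ ¬rdy ∨ rdy ∧ en ∧ en ∨ rdy ∧ ¬en) ∧ en
= ¬(en ∧ ¬en ∨ rdy ∧ en ∧ ¬en ∨ rdy ∧ en ∧ en ∨ rdy ∧ ¬en) ∧ en
= ¬(en ∧ ¬en ∨ rdy ∧ en ∨ rdy ∧ ¬en) ∧ en
= ¬(en ∧ ¬en ∨ rdy) ∧ en
= ¬rdy ∧ en

¬rdy ∧ en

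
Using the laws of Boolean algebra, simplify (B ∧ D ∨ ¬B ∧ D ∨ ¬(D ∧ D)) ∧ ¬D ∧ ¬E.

¬D ∧ ¬E

(B ∧ D ∨ ¬B ∧ D ∨ ¬(D ∧ D)) ∧ ¬D ∧ ¬E
= (D ∨ ¬(D ∧ D)) ∧ ¬D ∧ ¬E   (distribution)
= (D ∨ ¬D) ∧ ¬D ∧ ¬E   (idempotence)
= ¬D ∧ ¬E   (complement / identity)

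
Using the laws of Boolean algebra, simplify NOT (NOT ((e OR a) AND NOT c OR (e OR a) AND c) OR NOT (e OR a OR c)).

e OR a

NOT (NOT ((e OR a) AND NOT c OR (e OR a) AND c) OR NOT (e OR a OR c))
= NOT (NOT (e OR a) OR NOT (e OR a OR c))   (distribution)
= (e OR a) AND (e OR a OR c)   (De Morgan)
= e OR a   (absorption)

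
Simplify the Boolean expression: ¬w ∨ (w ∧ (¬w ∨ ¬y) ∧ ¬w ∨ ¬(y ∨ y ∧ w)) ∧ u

¬w ∨ ¬y ∧ u

¬w ∨ (w ∧ (¬w ∨ ¬y) ∧ ¬w ∨ ¬(y ∨ y ∧ w)) ∧ u
= ¬w ∨ (w ∧ ¬w ∨ ¬(y ∨ y ∧ w)) ∧ u
= ¬w ∨ ¬(y ∨ y ∧ w) ∧ u
= ¬w ∨ ¬y ∧ u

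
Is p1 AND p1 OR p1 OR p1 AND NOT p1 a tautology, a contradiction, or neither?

p1 AND p1 OR p1 OR p1 AND NOT p1
= p1 AND p1 OR p1
= p1 OR p1
= p1
This depends on p1, so it is not a constant.

neither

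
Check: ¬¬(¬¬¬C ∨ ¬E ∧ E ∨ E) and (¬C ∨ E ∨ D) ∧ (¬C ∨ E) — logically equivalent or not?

E1: ¬¬(¬¬¬C ∨ ¬E ∧ E ∨ E)
    = ¬¬¬C ∨ ¬E ∧ E ∨ E
    = ¬C ∨ ¬E ∧ E ∨ E
    = ¬C ∨ E
E2: (¬C ∨ E ∨ D) ∧ (¬C ∨ E)
    = ¬C ∨ E
Both reduce to ¬C ∨ E, so they are equivalent.

Yes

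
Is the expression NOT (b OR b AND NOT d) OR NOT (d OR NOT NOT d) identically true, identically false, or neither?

NOT (b OR b AND NOT d) OR NOT (d OR NOT NOT d)
= NOT b OR NOT (d OR NOT NOT d)   [absorption]
= NOT b OR NOT (d OR d)   [double negation]
= NOT b OR NOT d   [idempotence]
This depends on b, d, so it is not a constant.

neither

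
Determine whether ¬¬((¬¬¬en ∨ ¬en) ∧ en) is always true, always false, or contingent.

¬¬((¬¬¬en ∨ ¬en) ∧ en)
= ¬¬((¬en ∨ ¬en) ∧ en)   — double negation
= (¬en ∨ ¬en) ∧ en   — double negation
= ¬en ∧ en   — idempotence
= False   — complement

always false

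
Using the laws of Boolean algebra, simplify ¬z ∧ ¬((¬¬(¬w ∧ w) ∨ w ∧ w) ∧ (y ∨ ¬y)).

¬z ∧ ¬((¬¬(¬w ∧ w) ∨ w ∧ w) ∧ (y ∨ ¬y))
= ¬z ∧ ¬((¬w ∧ w ∨ w ∧ w) ∧ (y ∨ ¬y))   — double negation
= ¬z ∧ ¬(¬w ∧ w ∨ w ∧ w)   — complement / identity
= ¬z ∧ ¬w   — distribution

¬z ∧ ¬w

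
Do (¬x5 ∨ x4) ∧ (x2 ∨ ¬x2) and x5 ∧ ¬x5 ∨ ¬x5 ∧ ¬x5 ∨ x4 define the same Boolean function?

Yes

E1: (¬x5 ∨ x4) ∧ (x2 ∨ ¬x2)
    = ¬x5 ∨ x4   [complement / identity]
E2: x5 ∧ ¬x5 ∨ ¬x5 ∧ ¬x5 ∨ x4
    = ¬x5 ∨ x4   [distribution]
Both reduce to ¬x5 ∨ x4, so they are equivalent.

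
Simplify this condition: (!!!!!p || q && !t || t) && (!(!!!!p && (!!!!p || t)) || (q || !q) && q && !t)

(!!!!!p || q && !t || t) && (!(!!!!p && (!!!!p || t)) || (q || !q) && q && !t)
= (!!!!!p || q && !t || t) && (!!!!!p || (q || !q) && q && !t)
= (!!!!!p || q && !t || t) && (!!!!!p || q && !t)
= !!!!!p || q && !t
= !!!p || q && !t
= !p || q && !t

!p || q && !t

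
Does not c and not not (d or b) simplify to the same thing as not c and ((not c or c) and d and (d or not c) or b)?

Yes

E1: not c and not not (d or b)
    = not c and (d or b)   [double negation]
E2: not c and ((not c or c) and d and (d or not c) or b)
    = not c and (d and (d or not c) or b)   [complement / identity]
    = not c and (d or b)   [absorption]
Both reduce to not c and (d or b), so they are equivalent.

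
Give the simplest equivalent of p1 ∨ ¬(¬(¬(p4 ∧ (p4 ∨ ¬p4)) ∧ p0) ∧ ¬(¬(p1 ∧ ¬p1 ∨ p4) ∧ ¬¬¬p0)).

p1 ∨ ¬(¬(¬(p4 ∧ (p4 ∨ ¬p4)) ∧ p0) ∧ ¬(¬(p1 ∧ ¬p1 ∨ p4) ∧ ¬¬¬p0))
= p1 ∨ ¬(¬(¬(p4 ∧ (p4 ∨ ¬p4)) ∧ p0) ∧ ¬(¬p4 ∧ ¬¬¬p0))
= p1 ∨ ¬(¬(¬(p4 ∧ (p4 ∨ ¬p4)) ∧ p0) ∧ ¬(¬p4 ∧ ¬p0))
= p1 ∨ ¬(p4 ∧ (p4 ∨ ¬p4)) ∧ p0 ∨ ¬p4 ∧ ¬p0
= p1 ∨ ¬p4 ∧ p0 ∨ ¬p4 ∧ ¬p0
= p1 ∨ ¬p4

p1 ∨ ¬p4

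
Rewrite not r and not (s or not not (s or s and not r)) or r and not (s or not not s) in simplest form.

not r and not (s or not not (s or s and not r)) or r and not (s or not not s)
= not r and not (s or not not s) or r and not (s or not not s)
= not (s or not not s)
= not (s or s)
= not s

not s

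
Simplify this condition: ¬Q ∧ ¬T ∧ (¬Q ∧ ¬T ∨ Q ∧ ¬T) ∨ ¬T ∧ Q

¬T

¬Q ∧ ¬T ∧ (¬Q ∧ ¬T ∨ Q ∧ ¬T) ∨ ¬T ∧ Q
= ¬Q ∧ ¬T ∧ ¬T ∨ ¬T ∧ Q   (distribution)
= ¬Q ∧ ¬T ∨ ¬T ∧ Q   (idempotence)
= ¬T   (distribution)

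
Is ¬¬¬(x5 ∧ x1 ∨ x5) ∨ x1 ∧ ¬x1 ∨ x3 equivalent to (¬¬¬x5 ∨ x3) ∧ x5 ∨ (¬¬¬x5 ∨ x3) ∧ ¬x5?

E1: ¬¬¬(x5 ∧ x1 ∨ x5) ∨ x1 ∧ ¬x1 ∨ x3
    = ¬¬¬(x5 ∧ x1 ∨ x5) ∨ x3
    = ¬¬¬x5 ∨ x3
    = ¬x5 ∨ x3
E2: (¬¬¬x5 ∨ x3) ∧ x5 ∨ (¬¬¬x5 ∨ x3) ∧ ¬x5
    = ¬¬¬x5 ∨ x3
    = ¬x5 ∨ x3
Both reduce to ¬x5 ∨ x3, so they are equivalent.

Yes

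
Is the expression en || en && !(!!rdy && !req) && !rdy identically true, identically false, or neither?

neither

en || en && !(!!rdy && !req) && !rdy
= en || en && (!rdy || req) && !rdy   [De Morgan]
= en || en && !rdy   [absorption]
= en   [absorption]
This depends on en, so it is not a constant.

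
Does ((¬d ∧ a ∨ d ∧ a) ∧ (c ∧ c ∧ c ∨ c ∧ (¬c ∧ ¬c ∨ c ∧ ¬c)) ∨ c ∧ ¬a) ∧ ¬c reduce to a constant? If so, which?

((¬d ∧ a ∨ d ∧ a) ∧ (c ∧ c ∧ c ∨ c ∧ (¬c ∧ ¬c ∨ c ∧ ¬c)) ∨ c ∧ ¬a) ∧ ¬c
= ((¬d ∧ a ∨ d ∧ a) ∧ (c ∧ c ∨ c ∧ (¬c ∧ ¬c ∨ c ∧ ¬c)) ∨ c ∧ ¬a) ∧ ¬c   — idempotence
= ((¬d ∧ a ∨ d ∧ a) ∧ (c ∧ c ∨ c ∧ ¬c) ∨ c ∧ ¬a) ∧ ¬c   — distribution
= (a ∧ (c ∧ c ∨ c ∧ ¬c) ∨ c ∧ ¬a) ∧ ¬c   — distribution
= (a ∧ c ∨ c ∧ ¬a) ∧ ¬c   — distribution
= c ∧ ¬c   — distribution
= False   — complement

yes, False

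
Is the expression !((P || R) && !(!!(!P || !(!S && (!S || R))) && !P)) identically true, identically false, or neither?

neither

!((P || R) && !(!!(!P || !(!S && (!S || R))) && !P))
= !((P || R) && !(!!(!P || !!S) && !P))   — absorption
= !((P || R) && (!(!P || !!S) || P))   — De Morgan
= !((P || R) && (P && !S || P))   — De Morgan
= !((P || R) && P)   — absorption
= !P   — absorption
This depends on P, so it is not a constant.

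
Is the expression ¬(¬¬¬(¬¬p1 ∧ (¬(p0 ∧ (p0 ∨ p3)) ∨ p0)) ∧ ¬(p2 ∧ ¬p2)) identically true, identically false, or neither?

neither

¬(¬¬¬(¬¬p1 ∧ (¬(p0 ∧ (p0 ∨ p3)) ∨ p0)) ∧ ¬(p2 ∧ ¬p2))
= ¬(¬¬¬(¬¬p1 ∧ (¬p0 ∨ p0)) ∧ ¬(p2 ∧ ¬p2))   [absorption]
= ¬(¬¬¬¬¬p1 ∧ ¬(p2 ∧ ¬p2))   [complement / identity]
= ¬¬¬¬p1 ∨ p2 ∧ ¬p2   [De Morgan]
= ¬¬p1 ∨ p2 ∧ ¬p2   [double negation]
= ¬¬p1   [complement / identity]
= p1   [double negation]
This depends on p1, so it is not a constant.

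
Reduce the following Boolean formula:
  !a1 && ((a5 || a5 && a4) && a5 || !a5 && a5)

!a1 && ((a5 || a5 && a4) && a5 || !a5 && a5)
= !a1 && (a5 && a5 || !a5 && a5)   [absorption]
= !a1 && a5   [distribution]

!a1 && a5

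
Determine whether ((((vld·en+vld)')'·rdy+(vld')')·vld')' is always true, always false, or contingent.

always true

((((vld·en+vld)')'·rdy+(vld')')·vld')'
= (((vld')'·rdy+(vld')')·vld')'   — absorption
= ((vld')'·vld')'   — absorption
= vld'+vld   — De Morgan
= 1   — complement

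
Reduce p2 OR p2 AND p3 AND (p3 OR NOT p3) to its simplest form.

p2 OR p2 AND p3 AND (p3 OR NOT p3)
= p2 OR p2 AND p3   (complement / identity)
= p2   (absorption)

p2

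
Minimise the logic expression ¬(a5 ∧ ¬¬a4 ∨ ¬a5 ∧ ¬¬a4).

¬a4

¬(a5 ∧ ¬¬a4 ∨ ¬a5 ∧ ¬¬a4)
= ¬¬¬a4   [distribution]
= ¬a4   [double negation]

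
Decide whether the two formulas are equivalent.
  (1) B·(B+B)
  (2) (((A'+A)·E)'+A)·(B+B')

No

E1: B·(B+B)
    = B·B   [idempotence]
    = B   [idempotence]
E2: (((A'+A)·E)'+A)·(B+B')
    = ((A'+A)·E)'+A   [complement / identity]
    = E'+A   [complement / identity]
These differ: at A=0, B=0, E=0, E1 = 0 but E2 = 1.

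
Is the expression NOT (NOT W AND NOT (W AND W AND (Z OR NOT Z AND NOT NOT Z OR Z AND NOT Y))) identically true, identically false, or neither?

neither

NOT (NOT W AND NOT (W AND W AND (Z OR NOT Z AND NOT NOT Z OR Z AND NOT Y)))
= NOT (NOT W AND NOT (W AND (Z OR NOT Z AND NOT NOT Z OR Z AND NOT Y)))   (idempotence)
= NOT (NOT W AND NOT (W AND (Z OR NOT Z AND Z OR Z AND NOT Y)))   (double negation)
= NOT (NOT W AND NOT (W AND (Z OR Z AND NOT Y)))   (complement / identity)
= NOT (NOT W AND NOT (W AND Z))   (absorption)
= W OR W AND Z   (De Morgan)
= W   (absorption)
This depends on W, so it is not a constant.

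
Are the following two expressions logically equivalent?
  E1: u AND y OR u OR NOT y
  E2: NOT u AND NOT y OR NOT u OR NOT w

No

E1: u AND y OR u OR NOT y
    = u OR NOT y
E2: NOT u AND NOT y OR NOT u OR NOT w
    = NOT u OR NOT w
These differ: at u=0, w=1, y=1, E1 = 0 but E2 = 1.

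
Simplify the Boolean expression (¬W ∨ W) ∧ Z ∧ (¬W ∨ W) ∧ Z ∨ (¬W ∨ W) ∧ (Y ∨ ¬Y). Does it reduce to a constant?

(¬W ∨ W) ∧ Z ∧ (¬W ∨ W) ∧ Z ∨ (¬W ∨ W) ∧ (Y ∨ ¬Y)
= (¬W ∨ W) ∧ Z ∨ (¬W ∨ W) ∧ (Y ∨ ¬Y)
= (¬W ∨ W) ∧ Z ∨ ¬W ∨ W
= ¬W ∨ W
= True

True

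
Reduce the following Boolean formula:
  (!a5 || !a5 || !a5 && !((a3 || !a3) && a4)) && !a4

(!a5 || !a5 || !a5 && !((a3 || !a3) && a4)) && !a4
= (!a5 || !a5 || !a5 && !a4) && !a4   — complement / identity
= (!a5 || !a5 && !a4) && !a4   — idempotence
= !a5 && !a4   — absorption

!a5 && !a4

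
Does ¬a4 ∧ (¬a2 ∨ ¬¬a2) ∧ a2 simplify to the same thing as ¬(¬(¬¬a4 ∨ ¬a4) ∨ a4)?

E1: ¬a4 ∧ (¬a2 ∨ ¬¬a2) ∧ a2
    = ¬a4 ∧ (¬a2 ∨ a2) ∧ a2   (double negation)
    = ¬a4 ∧ a2   (complement / identity)
E2: ¬(¬(¬¬a4 ∨ ¬a4) ∨ a4)
    = ¬(¬a4 ∧ a4 ∨ a4)   (De Morgan)
    = ¬a4   (complement / identity)
These differ: at a2=0, a4=0, E1 = 0 but E2 = 1.

No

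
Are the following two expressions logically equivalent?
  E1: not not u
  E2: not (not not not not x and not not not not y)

No

E1: not not u
    = u   [double negation]
E2: not (not not not not x and not not not not y)
    = not (not not not not x and not not y)   [double negation]
    = not not not x or not y   [De Morgan]
    = not x or not y   [double negation]
These differ: at u=0, x=0, y=0, E1 = 0 but E2 = 1.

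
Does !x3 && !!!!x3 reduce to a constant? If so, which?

!x3 && !!!!x3
= !x3 && !!x3
= !x3 && x3
= false

yes, False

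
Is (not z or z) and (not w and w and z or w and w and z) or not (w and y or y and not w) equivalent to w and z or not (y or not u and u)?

Yes

E1: (not z or z) and (not w and w and z or w and w and z) or not (w and y or y and not w)
    = not w and w and z or w and w and z or not (w and y or y and not w)   [complement / identity]
    = w and z or not (w and y or y and not w)   [distribution]
    = w and z or not y   [distribution]
E2: w and z or not (y or not u and u)
    = w and z or not y   [complement / identity]
Both reduce to w and z or not y, so they are equivalent.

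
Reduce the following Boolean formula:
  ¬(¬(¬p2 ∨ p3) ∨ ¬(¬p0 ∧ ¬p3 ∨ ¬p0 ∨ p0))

¬(¬(¬p2 ∨ p3) ∨ ¬(¬p0 ∧ ¬p3 ∨ ¬p0 ∨ p0))
= ¬(¬(¬p2 ∨ p3) ∨ ¬(¬p0 ∨ p0))
= (¬p2 ∨ p3) ∧ (¬p0 ∨ p0)
= ¬p2 ∨ p3

¬p2 ∨ p3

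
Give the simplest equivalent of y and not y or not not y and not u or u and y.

y and not y or not not y and not u or u and y
= y and not y or y and not u or u and y   — double negation
= y and not y or y   — distribution
= y   — complement / identity

y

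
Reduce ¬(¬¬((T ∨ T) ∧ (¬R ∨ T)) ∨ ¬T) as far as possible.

False

¬(¬¬((T ∨ T) ∧ (¬R ∨ T)) ∨ ¬T)
= ¬((T ∨ T) ∧ (¬R ∨ T)) ∧ T   — De Morgan
= ¬(T ∧ ¬R ∨ T) ∧ T   — distribution
= ¬T ∧ T   — absorption
= False   — complement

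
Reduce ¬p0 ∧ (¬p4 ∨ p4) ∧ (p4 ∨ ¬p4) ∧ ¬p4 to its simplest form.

¬p0 ∧ (¬p4 ∨ p4) ∧ (p4 ∨ ¬p4) ∧ ¬p4
= ¬p0 ∧ (p4 ∨ ¬p4) ∧ ¬p4   [complement / identity]
= ¬p0 ∧ ¬p4   [complement / identity]

¬p0 ∧ ¬p4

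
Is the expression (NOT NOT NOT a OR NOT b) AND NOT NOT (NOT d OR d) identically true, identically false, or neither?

(NOT NOT NOT a OR NOT b) AND NOT NOT (NOT d OR d)
= (NOT NOT NOT a OR NOT b) AND (NOT d OR d)   — double negation
= NOT NOT NOT a OR NOT b   — complement / identity
= NOT a OR NOT b   — double negation
This depends on a, b, so it is not a constant.

neither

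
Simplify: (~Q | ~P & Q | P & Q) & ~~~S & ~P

(~Q | ~P & Q | P & Q) & ~~~S & ~P
= (~Q | Q) & ~~~S & ~P   (distribution)
= (~Q | Q) & ~S & ~P   (double negation)
= ~S & ~P   (complement / identity)

~S & ~P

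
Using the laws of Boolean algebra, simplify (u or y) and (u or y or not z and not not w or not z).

u or y

(u or y) and (u or y or not z and not not w or not z)
= (u or y) and (u or y or not z and w or not z)   [double negation]
= (u or y) and (u or y or not z)   [absorption]
= u or y   [absorption]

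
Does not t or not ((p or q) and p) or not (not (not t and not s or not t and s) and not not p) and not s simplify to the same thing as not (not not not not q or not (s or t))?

No

E1: not t or not ((p or q) and p) or not (not (not t and not s or not t and s) and not not p) and not s
    = not t or not ((p or q) and p) or not (not not t and not not p) and not s   [distribution]
    = not t or not ((p or q) and p) or (not t or not p) and not s   [De Morgan]
    = not t or not p or (not t or not p) and not s   [absorption]
    = not t or not p   [absorption]
E2: not (not not not not q or not (s or t))
    = not (not not q or not (s or t))   [double negation]
    = not q and (s or t)   [De Morgan]
These differ: at p=0, q=1, s=1, t=0, E1 = 1 but E2 = 0.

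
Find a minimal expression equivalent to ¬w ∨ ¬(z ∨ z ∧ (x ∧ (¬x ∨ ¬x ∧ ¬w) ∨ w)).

¬w ∨ ¬(z ∨ z ∧ (x ∧ (¬x ∨ ¬x ∧ ¬w) ∨ w))
= ¬w ∨ ¬(z ∨ z ∧ (x ∧ ¬x ∨ w))   [absorption]
= ¬w ∨ ¬(z ∨ z ∧ w)   [complement / identity]
= ¬w ∨ ¬z   [absorption]

¬w ∨ ¬z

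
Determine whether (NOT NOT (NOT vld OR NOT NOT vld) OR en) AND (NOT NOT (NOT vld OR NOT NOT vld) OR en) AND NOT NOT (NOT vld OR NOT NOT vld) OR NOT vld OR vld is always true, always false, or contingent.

(NOT NOT (NOT vld OR NOT NOT vld) OR en) AND (NOT NOT (NOT vld OR NOT NOT vld) OR en) AND NOT NOT (NOT vld OR NOT NOT vld) OR NOT vld OR vld
= (NOT NOT (NOT vld OR NOT NOT vld) OR en) AND NOT NOT (NOT vld OR NOT NOT vld) OR NOT vld OR vld
= NOT NOT (NOT vld OR NOT NOT vld) OR NOT vld OR vld
= NOT vld OR NOT NOT vld OR NOT vld OR vld
= NOT vld OR vld OR NOT vld OR vld
= NOT vld OR vld
= TRUE

always true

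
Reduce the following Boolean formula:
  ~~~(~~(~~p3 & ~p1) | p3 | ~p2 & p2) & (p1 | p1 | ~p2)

~~~(~~(~~p3 & ~p1) | p3 | ~p2 & p2) & (p1 | p1 | ~p2)
= ~~~(~~p3 & ~p1 | p3 | ~p2 & p2) & (p1 | p1 | ~p2)   — double negation
= ~~~(p3 & ~p1 | p3 | ~p2 & p2) & (p1 | p1 | ~p2)   — double negation
= ~~~(p3 & ~p1 | p3) & (p1 | p1 | ~p2)   — complement / identity
= ~~~(p3 & ~p1 | p3) & (p1 | ~p2)   — idempotence
= ~(p3 & ~p1 | p3) & (p1 | ~p2)   — double negation
= ~p3 & (p1 | ~p2)   — absorption

~p3 & (p1 | ~p2)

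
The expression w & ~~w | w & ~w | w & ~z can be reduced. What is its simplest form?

w

w & ~~w | w & ~w | w & ~z
= w & w | w & ~w | w & ~z   (double negation)
= w | w & ~z   (distribution)
= w   (absorption)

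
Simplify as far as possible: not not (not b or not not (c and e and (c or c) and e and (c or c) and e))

not not (not b or not not (c and e and (c or c) and e and (c or c) and e))
= not not (not b or c and e and (c or c) and e and (c or c) and e)   (double negation)
= not b or c and e and (c or c) and e and (c or c) and e   (double negation)
= not b or c and e and (c or c) and e   (idempotence)
= not b or c and e and c and e   (idempotence)
= not b or c and e   (idempotence)

not b or c and e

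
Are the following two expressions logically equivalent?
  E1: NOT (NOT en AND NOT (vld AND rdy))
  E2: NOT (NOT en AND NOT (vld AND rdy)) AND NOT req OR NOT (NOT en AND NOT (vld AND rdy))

Yes

E1: NOT (NOT en AND NOT (vld AND rdy))
    = en OR vld AND rdy   (De Morgan)
E2: NOT (NOT en AND NOT (vld AND rdy)) AND NOT req OR NOT (NOT en AND NOT (vld AND rdy))
    = NOT (NOT en AND NOT (vld AND rdy))   (absorption)
    = en OR vld AND rdy   (De Morgan)
Both reduce to en OR vld AND rdy, so they are equivalent.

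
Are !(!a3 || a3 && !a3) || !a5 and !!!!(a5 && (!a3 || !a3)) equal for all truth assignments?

No

E1: !(!a3 || a3 && !a3) || !a5
    = !!a3 || !a5   — complement / identity
    = a3 || !a5   — double negation
E2: !!!!(a5 && (!a3 || !a3))
    = !!!!(a5 && !a3)   — idempotence
    = !!(a5 && !a3)   — double negation
    = a5 && !a3   — double negation
These differ: at a3=1, a5=0, E1 = 1 but E2 = 0.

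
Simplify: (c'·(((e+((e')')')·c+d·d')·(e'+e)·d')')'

c

(c'·(((e+((e')')')·c+d·d')·(e'+e)·d')')'
= (c'·(((e+e')·c+d·d')·(e'+e)·d')')'
= (c'·((e+e')·c·(e'+e)·d')')'
= (c'·(c·(e'+e)·d')')'
= (c'·(c·d')')'
= c+c·d'
= c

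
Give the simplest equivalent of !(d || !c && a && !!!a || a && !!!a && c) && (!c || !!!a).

!(d || !c && a && !!!a || a && !!!a && c) && (!c || !!!a)
= !(d || a && !!!a) && (!c || !!!a)
= !(d || a && !!!a) && (!c || !a)
= !(d || a && !a) && (!c || !a)
= !d && (!c || !a)

!d && (!c || !a)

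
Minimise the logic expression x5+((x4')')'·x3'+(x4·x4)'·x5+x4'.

x5+x4'

x5+((x4')')'·x3'+(x4·x4)'·x5+x4'
= x5+x4'·x3'+(x4·x4)'·x5+x4'   (double negation)
= x5+x4'·x3'+x4'·x5+x4'   (idempotence)
= x5+x4'·x3'+x4'   (absorption)
= x5+x4'   (absorption)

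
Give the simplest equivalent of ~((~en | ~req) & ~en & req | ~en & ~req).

~((~en | ~req) & ~en & req | ~en & ~req)
= ~(~en & req | ~en & ~req)   (absorption)
= ~~en   (distribution)
= en   (double negation)

en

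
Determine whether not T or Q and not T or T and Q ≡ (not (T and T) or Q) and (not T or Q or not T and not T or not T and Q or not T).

E1: not T or Q and not T or T and Q
    = not T or Q
E2: (not (T and T) or Q) and (not T or Q or not T and not T or not T and Q or not T)
    = (not (T and T) or Q) and (not T or Q or (not T or Q) and not T or not T)
    = (not (T and T) or Q) and (not T or Q or not T)
    = (not T or Q) and (not T or Q or not T)
    = not T or Q
Both reduce to not T or Q, so they are equivalent.

Yes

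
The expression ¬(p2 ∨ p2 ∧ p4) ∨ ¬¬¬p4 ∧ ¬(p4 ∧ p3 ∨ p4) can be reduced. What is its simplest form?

¬p2 ∨ ¬p4

¬(p2 ∨ p2 ∧ p4) ∨ ¬¬¬p4 ∧ ¬(p4 ∧ p3 ∨ p4)
= ¬(p2 ∨ p2 ∧ p4) ∨ ¬¬¬p4 ∧ ¬p4   — absorption
= ¬p2 ∨ ¬¬¬p4 ∧ ¬p4   — absorption
= ¬p2 ∨ ¬p4 ∧ ¬p4   — double negation
= ¬p2 ∨ ¬p4   — idempotence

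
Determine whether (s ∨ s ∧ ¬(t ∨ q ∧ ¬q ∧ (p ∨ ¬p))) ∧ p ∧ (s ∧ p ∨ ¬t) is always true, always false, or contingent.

contingent

(s ∨ s ∧ ¬(t ∨ q ∧ ¬q ∧ (p ∨ ¬p))) ∧ p ∧ (s ∧ p ∨ ¬t)
= (s ∨ s ∧ ¬(t ∨ q ∧ ¬q)) ∧ p ∧ (s ∧ p ∨ ¬t)   (complement / identity)
= (s ∨ s ∧ ¬t) ∧ p ∧ (s ∧ p ∨ ¬t)   (complement / identity)
= s ∧ p ∧ (s ∧ p ∨ ¬t)   (absorption)
= s ∧ p   (absorption)
This depends on p, s, so it is not a constant.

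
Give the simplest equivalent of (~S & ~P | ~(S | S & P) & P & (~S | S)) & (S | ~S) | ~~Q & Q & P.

(~S & ~P | ~(S | S & P) & P & (~S | S)) & (S | ~S) | ~~Q & Q & P
= (~S & ~P | ~(S | S & P) & P & (~S | S)) & (S | ~S) | Q & Q & P   — double negation
= ~S & ~P | ~(S | S & P) & P & (~S | S) | Q & Q & P   — complement / identity
= ~S & ~P | ~(S | S & P) & P | Q & Q & P   — complement / identity
= ~S & ~P | ~S & P | Q & Q & P   — absorption
= ~S | Q & Q & P   — distribution
= ~S | Q & P   — idempotence

~S | Q & P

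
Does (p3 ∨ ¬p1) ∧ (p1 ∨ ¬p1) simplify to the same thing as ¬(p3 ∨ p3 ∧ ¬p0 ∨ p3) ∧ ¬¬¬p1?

No

E1: (p3 ∨ ¬p1) ∧ (p1 ∨ ¬p1)
    = p3 ∨ ¬p1   [complement / identity]
E2: ¬(p3 ∨ p3 ∧ ¬p0 ∨ p3) ∧ ¬¬¬p1
    = ¬(p3 ∨ p3 ∧ ¬p0 ∨ p3) ∧ ¬p1   [double negation]
    = ¬(p3 ∨ p3) ∧ ¬p1   [absorption]
    = ¬p3 ∧ ¬p1   [idempotence]
These differ: at p0=0, p1=1, p3=1, E1 = 1 but E2 = 0.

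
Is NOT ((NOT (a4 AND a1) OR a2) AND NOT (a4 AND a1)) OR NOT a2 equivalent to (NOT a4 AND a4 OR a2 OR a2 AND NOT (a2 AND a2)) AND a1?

No

E1: NOT ((NOT (a4 AND a1) OR a2) AND NOT (a4 AND a1)) OR NOT a2
    = NOT NOT (a4 AND a1) OR NOT a2   [absorption]
    = a4 AND a1 OR NOT a2   [double negation]
E2: (NOT a4 AND a4 OR a2 OR a2 AND NOT (a2 AND a2)) AND a1
    = (NOT a4 AND a4 OR a2 OR a2 AND NOT a2) AND a1   [idempotence]
    = (a2 OR a2 AND NOT a2) AND a1   [complement / identity]
    = a2 AND a1   [complement / identity]
These differ: at a1=0, a2=0, a4=0, E1 = 1 but E2 = 0.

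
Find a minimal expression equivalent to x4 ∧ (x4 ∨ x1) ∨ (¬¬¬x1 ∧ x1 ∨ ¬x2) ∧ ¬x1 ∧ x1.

x4

x4 ∧ (x4 ∨ x1) ∨ (¬¬¬x1 ∧ x1 ∨ ¬x2) ∧ ¬x1 ∧ x1
= x4 ∧ (x4 ∨ x1) ∨ (¬x1 ∧ x1 ∨ ¬x2) ∧ ¬x1 ∧ x1   [double negation]
= x4 ∧ (x4 ∨ x1) ∨ ¬x1 ∧ x1   [absorption]
= x4 ∧ (x4 ∨ x1)   [complement / identity]
= x4   [absorption]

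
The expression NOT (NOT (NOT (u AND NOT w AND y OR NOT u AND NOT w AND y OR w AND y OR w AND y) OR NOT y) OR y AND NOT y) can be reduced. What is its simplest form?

NOT (NOT (NOT (u AND NOT w AND y OR NOT u AND NOT w AND y OR w AND y OR w AND y) OR NOT y) OR y AND NOT y)
= NOT (NOT (NOT (u AND NOT w AND y OR NOT u AND NOT w AND y OR w AND y) OR NOT y) OR y AND NOT y)
= NOT (NOT (NOT (NOT w AND y OR w AND y) OR NOT y) OR y AND NOT y)
= NOT ((NOT w AND y OR w AND y) AND y OR y AND NOT y)
= NOT (y AND y OR y AND NOT y)
= NOT y

NOT y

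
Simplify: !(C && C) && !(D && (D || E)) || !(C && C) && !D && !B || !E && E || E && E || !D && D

!C && !D || E

!(C && C) && !(D && (D || E)) || !(C && C) && !D && !B || !E && E || E && E || !D && D
= !(C && C) && !D || !(C && C) && !D && !B || !E && E || E && E || !D && D   — absorption
= !(C && C) && !D || !(C && C) && !D && !B || !E && E || E && E   — complement / identity
= !(C && C) && !D || !E && E || E && E   — absorption
= !(C && C) && !D || E   — distribution
= !C && !D || E   — idempotence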